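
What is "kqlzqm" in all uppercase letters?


Input string: 'kqlzqm'
Operation: convert each letter to uppercase
Mapping: 'k'->'K', 'q'->'Q', 'l'->'L', 'z'->'Z', 'q'->'Q', 'm'->'M'
Result: KQLZQM


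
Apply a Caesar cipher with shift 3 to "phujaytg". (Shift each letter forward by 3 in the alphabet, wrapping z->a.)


Input: 'phujaytg', shift = 3
Operation: for each letter, (position + 3) mod 26
Mapping: 'p'(15+3=18)->'s', 'h'(7+3=10)->'k', 'u'(20+3=23)->'x', 'j'(9+3=12)->'m', 'a'(0+3=3)->'d', 'y'(24+3=27, 27 mod 26=1)->'b', 't'(19+3=22)->'w', 'g'(6+3=9)->'j'
Result: skxmdbwj


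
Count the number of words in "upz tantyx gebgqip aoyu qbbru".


Input string: 'upz tantyx gebgqip aoyu qbbru'
Operation: split by spaces
Words found: 'upz', 'tantyx', 'gebgqip', 'aoyu', 'qbbru'
Word count: 5


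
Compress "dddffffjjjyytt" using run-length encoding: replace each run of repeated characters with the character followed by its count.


Input: 'dddffffjjjyytt'
Operation: identify consecutive runs
Runs: 'ddd' -> d3, 'ffff' -> f4, 'jjj' -> j3, 'yy' -> y2, 'tt' -> t2
Encoded: d3f4j3y2t2


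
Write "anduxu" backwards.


Input string: 'anduxu'
Operation: reverse character order
Original order: 'a' -> 'n' -> 'd' -> 'u' -> 'x' -> 'u'
Reversed order: 'u' -> 'x' -> 'u' -> 'd' -> 'n' -> 'a'
Result: uxudna


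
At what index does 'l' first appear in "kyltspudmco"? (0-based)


Input string: 'kyltspudmco'
Target: 'l'
Scanning left to right: s[0]='k', s[1]='y', s[2]='l'
First match at index: 2


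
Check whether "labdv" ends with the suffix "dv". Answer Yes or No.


Input string: 'labdv'
Suffix to check: 'dv'
Last 2 characters of input: 'dv'
Match: True
Result: Yes


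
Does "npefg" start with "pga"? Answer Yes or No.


Input string: 'npefg'
Prefix to check: 'pga'
First 3 characters of input: 'npe'
Match: False
Result: No


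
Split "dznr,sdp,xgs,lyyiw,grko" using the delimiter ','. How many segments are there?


Input string: 'dznr,sdp,xgs,lyyiw,grko'
Delimiter: ','
Split result: 'dznr', 'sdp', 'xgs', 'lyyiw', 'grko'
Number of parts: 5


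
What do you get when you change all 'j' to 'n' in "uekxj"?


Input string: 'uekxj'
Operation: replace 'j' with 'n'
Positions of 'j': 4
After replacement: uekxn


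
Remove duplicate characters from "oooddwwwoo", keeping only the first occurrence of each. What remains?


Input: 'oooddwwwoo'
Operation: keep first occurrence of each character
Scan: s[0]='o' new -> keep; s[1]='o' seen -> skip; s[2]='o' seen -> skip; s[3]='d' new -> keep; s[4]='d' seen -> skip; s[5]='w' new -> keep; s[6]='w' seen -> skip; s[7]='w' seen -> skip; s[8]='o' seen -> skip; s[9]='o' seen -> skip
Result: odw


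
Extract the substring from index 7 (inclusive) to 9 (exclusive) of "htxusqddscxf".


Input string: 'htxusqddscxf'
Operation: slice [7:9]
Extract characters: s[7]='d', s[8]='s'
Result: ds


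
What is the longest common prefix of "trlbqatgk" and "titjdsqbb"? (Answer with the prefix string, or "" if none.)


String 1: 'trlbqatgk'
String 2: 'titjdsqbb'
Compare position by position:
pos 0: 't' vs 't' match
pos 1: 'r' vs 'i' differ -> stop
Longest common prefix: "t" (length 1)


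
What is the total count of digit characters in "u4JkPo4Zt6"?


Input string: 'u4JkPo4Zt6'
Operation: count digit characters (0-9)
Scan: 'u', '4'(digit), 'J', 'k', 'P', 'o', '4'(digit), 'Z', 't', '6'(digit)
Digits found: 3
Result: 3


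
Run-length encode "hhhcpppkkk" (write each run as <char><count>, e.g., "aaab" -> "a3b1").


Input: 'hhhcpppkkk'
Operation: identify consecutive runs
Runs: 'hhh' -> h3, 'c' -> c1, 'ppp' -> p3, 'kkk' -> k3
Encoded: h3c1p3k3


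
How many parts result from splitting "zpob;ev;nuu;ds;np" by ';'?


Input string: 'zpob;ev;nuu;ds;np'
Delimiter: ';'
Split result: 'zpob', 'ev', 'nuu', 'ds', 'np'
Number of parts: 5


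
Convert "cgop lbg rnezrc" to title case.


Input string: 'cgop lbg rnezrc'
Operation: capitalize first letter of each word
Word transformations: 'cgop'->'Cgop', 'lbg'->'Lbg', 'rnezrc'->'Rnezrc'
Result: Cgop Lbg Rnezrc


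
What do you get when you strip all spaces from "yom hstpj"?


Input string: 'yom hstpj'
Operation: remove all spaces
Words: 'yom', 'hstpj'
Join without spaces: yomhstpj


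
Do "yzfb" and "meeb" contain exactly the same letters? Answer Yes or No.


String 1: 'yzfb' -> sorted: 'bfyz'
String 2: 'meeb' -> sorted: 'beem'
Compare sorted forms: 'bfyz' != 'beem'
Anagram: No


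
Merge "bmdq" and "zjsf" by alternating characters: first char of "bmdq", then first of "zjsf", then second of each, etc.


String 1: 'bmdq'
String 2: 'zjsf'
Operation: alternate characters
Pairs: 'b'+'z', 'm'+'j', 'd'+'s', 'q'+'f'
Result: bzmjdsqf


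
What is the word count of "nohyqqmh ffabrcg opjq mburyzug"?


Input string: 'nohyqqmh ffabrcg opjq mburyzug'
Operation: split by spaces
Words found: 'nohyqqmh', 'ffabrcg', 'opjq', 'mburyzug'
Word count: 4


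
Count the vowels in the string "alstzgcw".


Input string: 'alstzgcw'
Operation: count vowels (a, e, i, o, u)
Scan: s[0]='a' (vowel), s[1]='l', s[2]='s', s[3]='t', s[4]='z', s[5]='g', s[6]='c', s[7]='w'
Vowels found: 1
Result: 1


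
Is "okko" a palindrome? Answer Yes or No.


Input string: 'okko'
Reversed: 'okko'
Compare pairs: s[0]='o' vs s[3]='o' (match), s[1]='k' vs s[2]='k' (match)
Palindrome: Yes


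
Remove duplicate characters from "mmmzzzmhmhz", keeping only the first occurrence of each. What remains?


Input: 'mmmzzzmhmhz'
Operation: keep first occurrence of each character
Scan: s[0]='m' new -> keep; s[1]='m' seen -> skip; s[2]='m' seen -> skip; s[3]='z' new -> keep; s[4]='z' seen -> skip; s[5]='z' seen -> skip; s[6]='m' seen -> skip; s[7]='h' new -> keep; s[8]='m' seen -> skip; s[9]='h' seen -> skip; s[10]='z' seen -> skip
Result: mzh


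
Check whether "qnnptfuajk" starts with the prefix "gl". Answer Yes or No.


Input string: 'qnnptfuajk'
Prefix to check: 'gl'
First 2 characters of input: 'qn'
Match: False
Result: No


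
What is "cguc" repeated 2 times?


Input string: 'cguc'
Operation: repeat 2 times
Concatenation: 'cguc' + 'cguc'
Result: cguccguc


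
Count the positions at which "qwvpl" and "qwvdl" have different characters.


String 1: 'qwvpl'
String 2: 'qwvdl'
Compare each position: pos 0: 'q'=='q', pos 1: 'w'=='w', pos 2: 'v'=='v', pos 3: 'p'!='d', pos 4: 'l'=='l'
Differing positions: 1
Hamming distance: 1


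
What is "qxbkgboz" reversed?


Input string: 'qxbkgboz'
Operation: reverse character order
Original order: 'q' -> 'x' -> 'b' -> 'k' -> 'g' -> 'b' -> 'o' -> 'z'
Reversed order: 'z' -> 'o' -> 'b' -> 'g' -> 'k' -> 'b' -> 'x' -> 'q'
Result: zobgkbxq


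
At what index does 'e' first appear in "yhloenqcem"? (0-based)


Input string: 'yhloenqcem'
Target: 'e'
Scanning left to right: s[0]='y', s[1]='h', s[2]='l', s[3]='o', s[4]='e'
First match at index: 4


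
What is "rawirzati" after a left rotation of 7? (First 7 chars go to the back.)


Input: 'rawirzati', shift = 7
Operation: split at index 7 and swap parts
Front part s[0:7] = 'rawirza'
Back part s[7:] = 'ti'
Rotated = back + front = 'ti' + 'rawirza'
Result: tirawirza


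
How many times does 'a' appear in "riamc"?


Input string: 'riamc'
Target character: 'a'
Scan each position: s[2]='a'
Matches found at indices: 2
Total: 1


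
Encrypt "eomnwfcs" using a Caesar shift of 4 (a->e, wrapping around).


Input: 'eomnwfcs', shift = 4
Operation: for each letter, (position + 4) mod 26
Mapping: 'e'(4+4=8)->'i', 'o'(14+4=18)->'s', 'm'(12+4=16)->'q', 'n'(13+4=17)->'r', 'w'(22+4=26, 26 mod 26=0)->'a', 'f'(5+4=9)->'j', 'c'(2+4=6)->'g', 's'(18+4=22)->'w'
Result: isqrajgw


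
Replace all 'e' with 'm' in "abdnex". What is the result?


Input string: 'abdnex'
Operation: replace 'e' with 'm'
Positions of 'e': 4
After replacement: abdnmx


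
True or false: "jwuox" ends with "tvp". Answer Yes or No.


Input string: 'jwuox'
Suffix to check: 'tvp'
Last 3 characters of input: 'uox'
Match: False
Result: No


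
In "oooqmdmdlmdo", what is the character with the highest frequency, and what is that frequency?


Input: 'oooqmdmdlmdo'
Operation: tally each character
Counts: 'd':3, 'l':1, 'm':3, 'o':4, 'q':1
Maximum: 'o' appears 4 times


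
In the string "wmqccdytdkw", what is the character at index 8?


Input string: 'wmqccdytdkw'
Operation: get character at index 8
Index mapping: s[0]='w', s[1]='m', s[2]='q', s[3]='c', s[4]='c', s[5]='d', s[6]='y', s[7]='t', s[8]='d'
Result: 'd'


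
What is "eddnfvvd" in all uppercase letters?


Input string: 'eddnfvvd'
Operation: convert each letter to uppercase
Mapping: 'e'->'E', 'd'->'D', 'd'->'D', 'n'->'N', 'f'->'F', 'v'->'V', 'v'->'V', 'd'->'D'
Result: EDDNFVVD


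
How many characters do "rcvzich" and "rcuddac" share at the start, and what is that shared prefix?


String 1: 'rcvzich'
String 2: 'rcuddac'
Compare position by position:
pos 0: 'r' vs 'r' match
pos 1: 'c' vs 'c' match
pos 2: 'v' vs 'u' differ -> stop
Longest common prefix: "rc" (length 2)


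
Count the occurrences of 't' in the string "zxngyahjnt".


Input string: 'zxngyahjnt'
Target character: 't'
Scan each position: s[9]='t'
Matches found at indices: 9
Total: 1


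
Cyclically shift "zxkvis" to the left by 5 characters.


Input: 'zxkvis', shift = 5
Operation: split at index 5 and swap parts
Front part s[0:5] = 'zxkvi'
Back part s[5:] = 's'
Rotated = back + front = 's' + 'zxkvi'
Result: szxkvi


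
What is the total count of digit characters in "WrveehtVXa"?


Input string: 'WrveehtVXa'
Operation: count digit characters (0-9)
Scan: 'W', 'r', 'v', 'e', 'e', 'h', 't', 'V', 'X', 'a'
Digits found: 0
Result: 0


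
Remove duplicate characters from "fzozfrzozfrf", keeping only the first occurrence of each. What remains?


Input: 'fzozfrzozfrf'
Operation: keep first occurrence of each character
Scan: s[0]='f' new -> keep; s[1]='z' new -> keep; s[2]='o' new -> keep; s[3]='z' seen -> skip; s[4]='f' seen -> skip; s[5]='r' new -> keep; s[6]='z' seen -> skip; s[7]='o' seen -> skip; s[8]='z' seen -> skip; s[9]='f' seen -> skip; s[10]='r' seen -> skip; s[11]='f' seen -> skip
Result: fzor


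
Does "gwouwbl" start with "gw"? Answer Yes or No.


Input string: 'gwouwbl'
Prefix to check: 'gw'
First 2 characters of input: 'gw'
Match: True
Result: Yes


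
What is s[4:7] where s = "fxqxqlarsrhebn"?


Input string: 'fxqxqlarsrhebn'
Operation: slice [4:7]
Extract characters: s[4]='q', s[5]='l', s[6]='a'
Result: qla


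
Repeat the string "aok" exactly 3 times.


Input string: 'aok'
Operation: repeat 3 times
Concatenation: 'aok' + 'aok' + 'aok'
Result: aokaokaok


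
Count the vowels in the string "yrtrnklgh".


Input string: 'yrtrnklgh'
Operation: count vowels (a, e, i, o, u)
Scan: s[0]='y', s[1]='r', s[2]='t', s[3]='r', s[4]='n', s[5]='k', s[6]='l', s[7]='g', s[8]='h'
Vowels found: 0
Result: 0


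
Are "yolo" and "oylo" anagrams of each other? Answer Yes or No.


String 1: 'yolo' -> sorted: 'looy'
String 2: 'oylo' -> sorted: 'looy'
Compare sorted forms: 'looy' == 'looy'
Anagram: Yes


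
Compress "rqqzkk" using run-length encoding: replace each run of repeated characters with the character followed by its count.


Input: 'rqqzkk'
Operation: identify consecutive runs
Runs: 'r' -> r1, 'qq' -> q2, 'z' -> z1, 'kk' -> k2
Encoded: r1q2z1k2


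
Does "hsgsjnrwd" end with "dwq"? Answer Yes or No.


Input string: 'hsgsjnrwd'
Suffix to check: 'dwq'
Last 3 characters of input: 'rwd'
Match: False
Result: No


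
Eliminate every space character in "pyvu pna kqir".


Input string: 'pyvu pna kqir'
Operation: remove all spaces
Words: 'pyvu', 'pna', 'kqir'
Join without spaces: pyvupnakqir


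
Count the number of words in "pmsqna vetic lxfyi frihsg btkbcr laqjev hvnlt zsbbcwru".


Input string: 'pmsqna vetic lxfyi frihsg btkbcr laqjev hvnlt zsbbcwru'
Operation: split by spaces
Words found: 'pmsqna', 'vetic', 'lxfyi', 'frihsg', 'btkbcr', 'laqjev', 'hvnlt', 'zsbbcwru'
Word count: 8


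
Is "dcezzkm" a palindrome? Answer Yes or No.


Input string: 'dcezzkm'
Reversed: 'mkzzecd'
Compare pairs: s[0]='d' vs s[6]='m' (mismatch), s[1]='c' vs s[5]='k' (mismatch), s[2]='e' vs s[4]='z' (mismatch)
Palindrome: No


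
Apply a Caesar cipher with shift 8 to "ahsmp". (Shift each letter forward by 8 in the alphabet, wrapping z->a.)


Input: 'ahsmp', shift = 8
Operation: for each letter, (position + 8) mod 26
Mapping: 'a'(0+8=8)->'i', 'h'(7+8=15)->'p', 's'(18+8=26, 26 mod 26=0)->'a', 'm'(12+8=20)->'u', 'p'(15+8=23)->'x'
Result: ipaux


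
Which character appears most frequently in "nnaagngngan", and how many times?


Input: 'nnaagngngan'
Operation: tally each character
Counts: 'a':3, 'g':3, 'n':5
Maximum: 'n' appears 5 times


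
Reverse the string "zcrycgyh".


Input string: 'zcrycgyh'
Operation: reverse character order
Original order: 'z' -> 'c' -> 'r' -> 'y' -> 'c' -> 'g' -> 'y' -> 'h'
Reversed order: 'h' -> 'y' -> 'g' -> 'c' -> 'y' -> 'r' -> 'c' -> 'z'
Result: hygcyrcz


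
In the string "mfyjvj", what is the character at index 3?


Input string: 'mfyjvj'
Operation: get character at index 3
Index mapping: s[0]='m', s[1]='f', s[2]='y', s[3]='j'
Result: 'j'


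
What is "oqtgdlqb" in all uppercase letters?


Input string: 'oqtgdlqb'
Operation: convert each letter to uppercase
Mapping: 'o'->'O', 'q'->'Q', 't'->'T', 'g'->'G', 'd'->'D', 'l'->'L', 'q'->'Q', 'b'->'B'
Result: OQTGDLQB


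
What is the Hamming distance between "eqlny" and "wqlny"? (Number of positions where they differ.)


String 1: 'eqlny'
String 2: 'wqlny'
Compare each position: pos 0: 'e'!='w', pos 1: 'q'=='q', pos 2: 'l'=='l', pos 3: 'n'=='n', pos 4: 'y'=='y'
Differing positions: 1
Hamming distance: 1


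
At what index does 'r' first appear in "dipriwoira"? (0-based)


Input string: 'dipriwoira'
Target: 'r'
Scanning left to right: s[0]='d', s[1]='i', s[2]='p', s[3]='r'
First match at index: 3


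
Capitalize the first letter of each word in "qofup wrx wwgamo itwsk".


Input string: 'qofup wrx wwgamo itwsk'
Operation: capitalize first letter of each word
Word transformations: 'qofup'->'Qofup', 'wrx'->'Wrx', 'wwgamo'->'Wwgamo', 'itwsk'->'Itwsk'
Result: Qofup Wrx Wwgamo Itwsk


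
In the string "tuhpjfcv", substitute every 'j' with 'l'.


Input string: 'tuhpjfcv'
Operation: replace 'j' with 'l'
Positions of 'j': 4
After replacement: tuhplfcv


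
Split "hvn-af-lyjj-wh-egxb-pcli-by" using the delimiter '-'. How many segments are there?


Input string: 'hvn-af-lyjj-wh-egxb-pcli-by'
Delimiter: '-'
Split result: 'hvn', 'af', 'lyjj', 'wh', 'egxb', 'pcli', 'by'
Number of parts: 7


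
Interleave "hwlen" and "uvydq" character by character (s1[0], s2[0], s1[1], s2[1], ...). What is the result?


String 1: 'hwlen'
String 2: 'uvydq'
Operation: alternate characters
Pairs: 'h'+'u', 'w'+'v', 'l'+'y', 'e'+'d', 'n'+'q'
Result: huwvlyednq


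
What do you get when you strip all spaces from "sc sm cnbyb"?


Input string: 'sc sm cnbyb'
Operation: remove all spaces
Words: 'sc', 'sm', 'cnbyb'
Join without spaces: scsmcnbyb


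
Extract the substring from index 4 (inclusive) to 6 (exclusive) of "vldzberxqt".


Input string: 'vldzberxqt'
Operation: slice [4:6]
Extract characters: s[4]='b', s[5]='e'
Result: be


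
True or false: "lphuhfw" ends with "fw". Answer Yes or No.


Input string: 'lphuhfw'
Suffix to check: 'fw'
Last 2 characters of input: 'fw'
Match: True
Result: Yes


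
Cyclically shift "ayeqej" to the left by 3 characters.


Input: 'ayeqej', shift = 3
Operation: split at index 3 and swap parts
Front part s[0:3] = 'aye'
Back part s[3:] = 'qej'
Rotated = back + front = 'qej' + 'aye'
Result: qejaye


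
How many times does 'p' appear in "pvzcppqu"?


Input string: 'pvzcppqu'
Target character: 'p'
Scan each position: s[0]='p', s[4]='p', s[5]='p'
Matches found at indices: 0, 4, 5
Total: 3


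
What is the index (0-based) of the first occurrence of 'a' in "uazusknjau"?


Input string: 'uazusknjau'
Target: 'a'
Scanning left to right: s[0]='u', s[1]='a'
First match at index: 1


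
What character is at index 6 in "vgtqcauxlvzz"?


Input string: 'vgtqcauxlvzz'
Operation: get character at index 6
Index mapping: s[0]='v', s[1]='g', s[2]='t', s[3]='q', s[4]='c', s[5]='a', s[6]='u'
Result: 'u'


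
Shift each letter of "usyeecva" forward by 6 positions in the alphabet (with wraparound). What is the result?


Input: 'usyeecva', shift = 6
Operation: for each letter, (position + 6) mod 26
Mapping: 'u'(20+6=26, 26 mod 26=0)->'a', 's'(18+6=24)->'y', 'y'(24+6=30, 30 mod 26=4)->'e', 'e'(4+6=10)->'k', 'e'(4+6=10)->'k', 'c'(2+6=8)->'i', 'v'(21+6=27, 27 mod 26=1)->'b', 'a'(0+6=6)->'g'
Result: ayekkibg


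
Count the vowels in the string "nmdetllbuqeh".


Input string: 'nmdetllbuqeh'
Operation: count vowels (a, e, i, o, u)
Scan: s[0]='n', s[1]='m', s[2]='d', s[3]='e' (vowel), s[4]='t', s[5]='l', s[6]='l', s[7]='b', s[8]='u' (vowel), s[9]='q', s[10]='e' (vowel), s[11]='h'
Vowels found: 3
Result: 3


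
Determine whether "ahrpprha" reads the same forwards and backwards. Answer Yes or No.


Input string: 'ahrpprha'
Reversed: 'ahrpprha'
Compare pairs: s[0]='a' vs s[7]='a' (match), s[1]='h' vs s[6]='h' (match), s[2]='r' vs s[5]='r' (match), s[3]='p' vs s[4]='p' (match)
Palindrome: Yes


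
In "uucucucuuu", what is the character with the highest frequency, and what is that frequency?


Input: 'uucucucuuu'
Operation: tally each character
Counts: 'c':3, 'u':7
Maximum: 'u' appears 7 times


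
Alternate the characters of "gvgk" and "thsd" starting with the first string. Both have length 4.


String 1: 'gvgk'
String 2: 'thsd'
Operation: alternate characters
Pairs: 'g'+'t', 'v'+'h', 'g'+'s', 'k'+'d'
Result: gtvhgskd


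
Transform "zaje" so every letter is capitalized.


Input string: 'zaje'
Operation: convert each letter to uppercase
Mapping: 'z'->'Z', 'a'->'A', 'j'->'J', 'e'->'E'
Result: ZAJE


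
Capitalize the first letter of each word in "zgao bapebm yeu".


Input string: 'zgao bapebm yeu'
Operation: capitalize first letter of each word
Word transformations: 'zgao'->'Zgao', 'bapebm'->'Bapebm', 'yeu'->'Yeu'
Result: Zgao Bapebm Yeu


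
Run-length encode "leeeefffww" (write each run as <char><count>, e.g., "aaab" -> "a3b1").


Input: 'leeeefffww'
Operation: identify consecutive runs
Runs: 'l' -> l1, 'eeee' -> e4, 'fff' -> f3, 'ww' -> w2
Encoded: l1e4f3w2


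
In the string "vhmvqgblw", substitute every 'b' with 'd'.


Input string: 'vhmvqgblw'
Operation: replace 'b' with 'd'
Positions of 'b': 6
After replacement: vhmvqgdlw


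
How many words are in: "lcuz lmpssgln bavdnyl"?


Input string: 'lcuz lmpssgln bavdnyl'
Operation: split by spaces
Words found: 'lcuz', 'lmpssgln', 'bavdnyl'
Word count: 3


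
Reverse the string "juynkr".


Input string: 'juynkr'
Operation: reverse character order
Original order: 'j' -> 'u' -> 'y' -> 'n' -> 'k' -> 'r'
Reversed order: 'r' -> 'k' -> 'n' -> 'y' -> 'u' -> 'j'
Result: rknyuj


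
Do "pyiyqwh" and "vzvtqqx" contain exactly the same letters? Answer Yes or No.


String 1: 'pyiyqwh' -> sorted: 'hipqwyy'
String 2: 'vzvtqqx' -> sorted: 'qqtvvxz'
Compare sorted forms: 'hipqwyy' != 'qqtvvxz'
Anagram: No


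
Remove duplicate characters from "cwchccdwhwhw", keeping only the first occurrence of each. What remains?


Input: 'cwchccdwhwhw'
Operation: keep first occurrence of each character
Scan: s[0]='c' new -> keep; s[1]='w' new -> keep; s[2]='c' seen -> skip; s[3]='h' new -> keep; s[4]='c' seen -> skip; s[5]='c' seen -> skip; s[6]='d' new -> keep; s[7]='w' seen -> skip; s[8]='h' seen -> skip; s[9]='w' seen -> skip; s[10]='h' seen -> skip; s[11]='w' seen -> skip
Result: cwhd


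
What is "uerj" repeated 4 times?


Input string: 'uerj'
Operation: repeat 4 times
Concatenation: 'uerj' + 'uerj' + 'uerj' + 'uerj'
Result: uerjuerjuerjuerj


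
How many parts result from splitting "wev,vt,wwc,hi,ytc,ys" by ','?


Input string: 'wev,vt,wwc,hi,ytc,ys'
Delimiter: ','
Split result: 'wev', 'vt', 'wwc', 'hi', 'ytc', 'ys'
Number of parts: 6


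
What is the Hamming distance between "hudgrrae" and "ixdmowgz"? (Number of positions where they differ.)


String 1: 'hudgrrae'
String 2: 'ixdmowgz'
Compare each position: pos 0: 'h'!='i', pos 1: 'u'!='x', pos 2: 'd'=='d', pos 3: 'g'!='m', pos 4: 'r'!='o', pos 5: 'r'!='w', pos 6: 'a'!='g', pos 7: 'e'!='z'
Differing positions: 7
Hamming distance: 7


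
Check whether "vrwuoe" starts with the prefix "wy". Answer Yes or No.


Input string: 'vrwuoe'
Prefix to check: 'wy'
First 2 characters of input: 'vr'
Match: False
Result: No


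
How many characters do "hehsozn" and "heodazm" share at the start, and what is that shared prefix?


String 1: 'hehsozn'
String 2: 'heodazm'
Compare position by position:
pos 0: 'h' vs 'h' match
pos 1: 'e' vs 'e' match
pos 2: 'h' vs 'o' differ -> stop
Longest common prefix: "he" (length 2)


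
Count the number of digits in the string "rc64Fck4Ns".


Input string: 'rc64Fck4Ns'
Operation: count digit characters (0-9)
Scan: 'r', 'c', '6'(digit), '4'(digit), 'F', 'c', 'k', '4'(digit), 'N', 's'
Digits found: 3
Result: 3


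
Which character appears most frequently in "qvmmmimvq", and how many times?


Input: 'qvmmmimvq'
Operation: tally each character
Counts: 'i':1, 'm':4, 'q':2, 'v':2
Maximum: 'm' appears 4 times


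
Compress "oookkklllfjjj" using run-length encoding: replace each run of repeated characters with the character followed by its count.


Input: 'oookkklllfjjj'
Operation: identify consecutive runs
Runs: 'ooo' -> o3, 'kkk' -> k3, 'lll' -> l3, 'f' -> f1, 'jjj' -> j3
Encoded: o3k3l3f1j3


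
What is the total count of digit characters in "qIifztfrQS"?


Input string: 'qIifztfrQS'
Operation: count digit characters (0-9)
Scan: 'q', 'I', 'i', 'f', 'z', 't', 'f', 'r', 'Q', 'S'
Digits found: 0
Result: 0


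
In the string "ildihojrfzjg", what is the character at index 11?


Input string: 'ildihojrfzjg'
Operation: get character at index 11
Index mapping: s[0]='i', s[1]='l', s[2]='d', s[3]='i', s[4]='h', s[5]='o', s[6]='j', s[7]='r', s[8]='f', s[9]='z', s[10]='j', s[11]='g'
Result: 'g'


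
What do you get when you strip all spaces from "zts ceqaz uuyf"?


Input string: 'zts ceqaz uuyf'
Operation: remove all spaces
Words: 'zts', 'ceqaz', 'uuyf'
Join without spaces: ztsceqazuuyf


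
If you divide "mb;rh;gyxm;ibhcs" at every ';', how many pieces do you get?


Input string: 'mb;rh;gyxm;ibhcs'
Delimiter: ';'
Split result: 'mb', 'rh', 'gyxm', 'ibhcs'
Number of parts: 4


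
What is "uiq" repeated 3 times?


Input string: 'uiq'
Operation: repeat 3 times
Concatenation: 'uiq' + 'uiq' + 'uiq'
Result: uiquiquiq


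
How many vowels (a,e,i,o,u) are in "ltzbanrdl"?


Input string: 'ltzbanrdl'
Operation: count vowels (a, e, i, o, u)
Scan: s[0]='l', s[1]='t', s[2]='z', s[3]='b', s[4]='a' (vowel), s[5]='n', s[6]='r', s[7]='d', s[8]='l'
Vowels found: 1
Result: 1


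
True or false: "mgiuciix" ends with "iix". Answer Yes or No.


Input string: 'mgiuciix'
Suffix to check: 'iix'
Last 3 characters of input: 'iix'
Match: True
Result: Yes


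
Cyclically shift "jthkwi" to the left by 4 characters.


Input: 'jthkwi', shift = 4
Operation: split at index 4 and swap parts
Front part s[0:4] = 'jthk'
Back part s[4:] = 'wi'
Rotated = back + front = 'wi' + 'jthk'
Result: wijthk


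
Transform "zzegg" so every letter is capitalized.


Input string: 'zzegg'
Operation: convert each letter to uppercase
Mapping: 'z'->'Z', 'z'->'Z', 'e'->'E', 'g'->'G', 'g'->'G'
Result: ZZEGG


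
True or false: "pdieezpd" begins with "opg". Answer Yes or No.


Input string: 'pdieezpd'
Prefix to check: 'opg'
First 3 characters of input: 'pdi'
Match: False
Result: No


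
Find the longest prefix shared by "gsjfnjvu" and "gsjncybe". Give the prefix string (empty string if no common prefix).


String 1: 'gsjfnjvu'
String 2: 'gsjncybe'
Compare position by position:
pos 0: 'g' vs 'g' match
pos 1: 's' vs 's' match
pos 2: 'j' vs 'j' match
pos 3: 'f' vs 'n' differ -> stop
Longest common prefix: "gsj" (length 3)


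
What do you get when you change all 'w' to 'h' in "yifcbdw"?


Input string: 'yifcbdw'
Operation: replace 'w' with 'h'
Positions of 'w': 6
After replacement: yifcbdh


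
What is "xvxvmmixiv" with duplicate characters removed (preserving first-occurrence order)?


Input: 'xvxvmmixiv'
Operation: keep first occurrence of each character
Scan: s[0]='x' new -> keep; s[1]='v' new -> keep; s[2]='x' seen -> skip; s[3]='v' seen -> skip; s[4]='m' new -> keep; s[5]='m' seen -> skip; s[6]='i' new -> keep; s[7]='x' seen -> skip; s[8]='i' seen -> skip; s[9]='v' seen -> skip
Result: xvmi


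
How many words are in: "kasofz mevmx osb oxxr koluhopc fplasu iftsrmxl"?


Input string: 'kasofz mevmx osb oxxr koluhopc fplasu iftsrmxl'
Operation: split by spaces
Words found: 'kasofz', 'mevmx', 'osb', 'oxxr', 'koluhopc', 'fplasu', 'iftsrmxl'
Word count: 7


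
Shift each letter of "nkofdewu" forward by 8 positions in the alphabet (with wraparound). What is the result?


Input: 'nkofdewu', shift = 8
Operation: for each letter, (position + 8) mod 26
Mapping: 'n'(13+8=21)->'v', 'k'(10+8=18)->'s', 'o'(14+8=22)->'w', 'f'(5+8=13)->'n', 'd'(3+8=11)->'l', 'e'(4+8=12)->'m', 'w'(22+8=30, 30 mod 26=4)->'e', 'u'(20+8=28, 28 mod 26=2)->'c'
Result: vswnlmec


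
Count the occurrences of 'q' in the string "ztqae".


Input string: 'ztqae'
Target character: 'q'
Scan each position: s[2]='q'
Matches found at indices: 2
Total: 1


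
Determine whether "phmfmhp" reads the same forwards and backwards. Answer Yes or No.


Input string: 'phmfmhp'
Reversed: 'phmfmhp'
Compare pairs: s[0]='p' vs s[6]='p' (match), s[1]='h' vs s[5]='h' (match), s[2]='m' vs s[4]='m' (match)
Palindrome: Yes


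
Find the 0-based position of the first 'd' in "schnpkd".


Input string: 'schnpkd'
Target: 'd'
Scanning left to right: s[0]='s', s[1]='c', s[2]='h', s[3]='n', s[4]='p', s[5]='k', s[6]='d'
First match at index: 6


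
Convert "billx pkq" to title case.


Input string: 'billx pkq'
Operation: capitalize first letter of each word
Word transformations: 'billx'->'Billx', 'pkq'->'Pkq'
Result: Billx Pkq


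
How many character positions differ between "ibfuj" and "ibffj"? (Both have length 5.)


String 1: 'ibfuj'
String 2: 'ibffj'
Compare each position: pos 0: 'i'=='i', pos 1: 'b'=='b', pos 2: 'f'=='f', pos 3: 'u'!='f', pos 4: 'j'=='j'
Differing positions: 1
Hamming distance: 1


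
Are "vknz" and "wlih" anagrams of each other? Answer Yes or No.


String 1: 'vknz' -> sorted: 'knvz'
String 2: 'wlih' -> sorted: 'hilw'
Compare sorted forms: 'knvz' != 'hilw'
Anagram: No


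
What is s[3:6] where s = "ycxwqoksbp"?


Input string: 'ycxwqoksbp'
Operation: slice [3:6]
Extract characters: s[3]='w', s[4]='q', s[5]='o'
Result: wqo


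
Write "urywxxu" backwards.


Input string: 'urywxxu'
Operation: reverse character order
Original order: 'u' -> 'r' -> 'y' -> 'w' -> 'x' -> 'x' -> 'u'
Reversed order: 'u' -> 'x' -> 'x' -> 'w' -> 'y' -> 'r' -> 'u'
Result: uxxwyru


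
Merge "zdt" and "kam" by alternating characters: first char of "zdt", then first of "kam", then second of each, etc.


String 1: 'zdt'
String 2: 'kam'
Operation: alternate characters
Pairs: 'z'+'k', 'd'+'a', 't'+'m'
Result: zkdatm


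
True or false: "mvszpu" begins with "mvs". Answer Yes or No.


Input string: 'mvszpu'
Prefix to check: 'mvs'
First 3 characters of input: 'mvs'
Match: True
Result: Yes


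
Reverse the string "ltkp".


Input string: 'ltkp'
Operation: reverse character order
Original order: 'l' -> 't' -> 'k' -> 'p'
Reversed order: 'p' -> 'k' -> 't' -> 'l'
Result: pktl


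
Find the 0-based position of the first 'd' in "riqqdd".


Input string: 'riqqdd'
Target: 'd'
Scanning left to right: s[0]='r', s[1]='i', s[2]='q', s[3]='q', s[4]='d'
First match at index: 4


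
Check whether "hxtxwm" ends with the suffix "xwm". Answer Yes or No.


Input string: 'hxtxwm'
Suffix to check: 'xwm'
Last 3 characters of input: 'xwm'
Match: True
Result: Yes


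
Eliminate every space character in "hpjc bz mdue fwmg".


Input string: 'hpjc bz mdue fwmg'
Operation: remove all spaces
Words: 'hpjc', 'bz', 'mdue', 'fwmg'
Join without spaces: hpjcbzmduefwmg


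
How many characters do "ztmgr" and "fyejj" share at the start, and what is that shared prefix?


String 1: 'ztmgr'
String 2: 'fyejj'
Compare position by position:
pos 0: 'z' vs 'f' differ -> stop
Longest common prefix: "" (length 0)


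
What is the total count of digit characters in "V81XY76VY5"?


Input string: 'V81XY76VY5'
Operation: count digit characters (0-9)
Scan: 'V', '8'(digit), '1'(digit), 'X', 'Y', '7'(digit), '6'(digit), 'V', 'Y', '5'(digit)
Digits found: 5
Result: 5


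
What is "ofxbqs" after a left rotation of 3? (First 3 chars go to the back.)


Input: 'ofxbqs', shift = 3
Operation: split at index 3 and swap parts
Front part s[0:3] = 'ofx'
Back part s[3:] = 'bqs'
Rotated = back + front = 'bqs' + 'ofx'
Result: bqsofx


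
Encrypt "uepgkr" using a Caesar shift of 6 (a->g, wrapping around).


Input: 'uepgkr', shift = 6
Operation: for each letter, (position + 6) mod 26
Mapping: 'u'(20+6=26, 26 mod 26=0)->'a', 'e'(4+6=10)->'k', 'p'(15+6=21)->'v', 'g'(6+6=12)->'m', 'k'(10+6=16)->'q', 'r'(17+6=23)->'x'
Result: akvmqx


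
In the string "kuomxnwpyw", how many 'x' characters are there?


Input string: 'kuomxnwpyw'
Target character: 'x'
Scan each position: s[4]='x'
Matches found at indices: 4
Total: 1


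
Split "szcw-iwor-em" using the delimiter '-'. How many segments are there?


Input string: 'szcw-iwor-em'
Delimiter: '-'
Split result: 'szcw', 'iwor', 'em'
Number of parts: 3


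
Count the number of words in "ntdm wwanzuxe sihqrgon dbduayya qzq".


Input string: 'ntdm wwanzuxe sihqrgon dbduayya qzq'
Operation: split by spaces
Words found: 'ntdm', 'wwanzuxe', 'sihqrgon', 'dbduayya', 'qzq'
Word count: 5


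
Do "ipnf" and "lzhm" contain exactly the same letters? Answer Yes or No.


String 1: 'ipnf' -> sorted: 'finp'
String 2: 'lzhm' -> sorted: 'hlmz'
Compare sorted forms: 'finp' != 'hlmz'
Anagram: No


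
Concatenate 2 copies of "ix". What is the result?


Input string: 'ix'
Operation: repeat 2 times
Concatenation: 'ix' + 'ix'
Result: ixix


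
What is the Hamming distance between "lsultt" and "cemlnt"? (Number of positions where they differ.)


String 1: 'lsultt'
String 2: 'cemlnt'
Compare each position: pos 0: 'l'!='c', pos 1: 's'!='e', pos 2: 'u'!='m', pos 3: 'l'=='l', pos 4: 't'!='n', pos 5: 't'=='t'
Differing positions: 4
Hamming distance: 4


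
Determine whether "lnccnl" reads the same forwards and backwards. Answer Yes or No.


Input string: 'lnccnl'
Reversed: 'lnccnl'
Compare pairs: s[0]='l' vs s[5]='l' (match), s[1]='n' vs s[4]='n' (match), s[2]='c' vs s[3]='c' (match)
Palindrome: Yes


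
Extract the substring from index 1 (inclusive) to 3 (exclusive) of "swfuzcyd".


Input string: 'swfuzcyd'
Operation: slice [1:3]
Extract characters: s[1]='w', s[2]='f'
Result: wf


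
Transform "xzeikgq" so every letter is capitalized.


Input string: 'xzeikgq'
Operation: convert each letter to uppercase
Mapping: 'x'->'X', 'z'->'Z', 'e'->'E', 'i'->'I', 'k'->'K', 'g'->'G', 'q'->'Q'
Result: XZEIKGQ


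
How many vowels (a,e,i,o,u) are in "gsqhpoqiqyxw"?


Input string: 'gsqhpoqiqyxw'
Operation: count vowels (a, e, i, o, u)
Scan: s[0]='g', s[1]='s', s[2]='q', s[3]='h', s[4]='p', s[5]='o' (vowel), s[6]='q', s[7]='i' (vowel), s[8]='q', s[9]='y', s[10]='x', s[11]='w'
Vowels found: 2
Result: 2


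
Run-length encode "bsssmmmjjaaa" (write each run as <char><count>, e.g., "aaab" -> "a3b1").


Input: 'bsssmmmjjaaa'
Operation: identify consecutive runs
Runs: 'b' -> b1, 'sss' -> s3, 'mmm' -> m3, 'jj' -> j2, 'aaa' -> a3
Encoded: b1s3m3j2a3


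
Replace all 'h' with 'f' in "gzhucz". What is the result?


Input string: 'gzhucz'
Operation: replace 'h' with 'f'
Positions of 'h': 2
After replacement: gzfucz


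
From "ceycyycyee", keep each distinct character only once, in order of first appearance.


Input: 'ceycyycyee'
Operation: keep first occurrence of each character
Scan: s[0]='c' new -> keep; s[1]='e' new -> keep; s[2]='y' new -> keep; s[3]='c' seen -> skip; s[4]='y' seen -> skip; s[5]='y' seen -> skip; s[6]='c' seen -> skip; s[7]='y' seen -> skip; s[8]='e' seen -> skip; s[9]='e' seen -> skip
Result: cey


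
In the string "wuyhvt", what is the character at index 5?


Input string: 'wuyhvt'
Operation: get character at index 5
Index mapping: s[0]='w', s[1]='u', s[2]='y', s[3]='h', s[4]='v', s[5]='t'
Result: 't'


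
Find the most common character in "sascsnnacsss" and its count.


Input: 'sascsnnacsss'
Operation: tally each character
Counts: 'a':2, 'c':2, 'n':2, 's':6
Maximum: 's' appears 6 times


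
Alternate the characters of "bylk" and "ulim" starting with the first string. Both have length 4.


String 1: 'bylk'
String 2: 'ulim'
Operation: alternate characters
Pairs: 'b'+'u', 'y'+'l', 'l'+'i', 'k'+'m'
Result: buyllikm


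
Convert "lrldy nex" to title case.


Input string: 'lrldy nex'
Operation: capitalize first letter of each word
Word transformations: 'lrldy'->'Lrldy', 'nex'->'Nex'
Result: Lrldy Nex


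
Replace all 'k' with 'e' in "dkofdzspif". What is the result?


Input string: 'dkofdzspif'
Operation: replace 'k' with 'e'
Positions of 'k': 1
After replacement: deofdzspif


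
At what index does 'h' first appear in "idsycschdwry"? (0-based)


Input string: 'idsycschdwry'
Target: 'h'
Scanning left to right: s[0]='i', s[1]='d', s[2]='s', s[3]='y', s[4]='c', s[5]='s', s[6]='c', s[7]='h'
First match at index: 7


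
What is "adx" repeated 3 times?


Input string: 'adx'
Operation: repeat 3 times
Concatenation: 'adx' + 'adx' + 'adx'
Result: adxadxadx


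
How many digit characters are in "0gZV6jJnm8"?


Input string: '0gZV6jJnm8'
Operation: count digit characters (0-9)
Scan: '0'(digit), 'g', 'Z', 'V', '6'(digit), 'j', 'J', 'n', 'm', '8'(digit)
Digits found: 3
Result: 3


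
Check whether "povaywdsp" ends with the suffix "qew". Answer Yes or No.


Input string: 'povaywdsp'
Suffix to check: 'qew'
Last 3 characters of input: 'dsp'
Match: False
Result: No


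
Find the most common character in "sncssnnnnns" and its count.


Input: 'sncssnnnnns'
Operation: tally each character
Counts: 'c':1, 'n':6, 's':4
Maximum: 'n' appears 6 times


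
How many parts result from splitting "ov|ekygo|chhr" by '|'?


Input string: 'ov|ekygo|chhr'
Delimiter: '|'
Split result: 'ov', 'ekygo', 'chhr'
Number of parts: 3


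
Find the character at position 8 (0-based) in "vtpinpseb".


Input string: 'vtpinpseb'
Operation: get character at index 8
Index mapping: s[0]='v', s[1]='t', s[2]='p', s[3]='i', s[4]='n', s[5]='p', s[6]='s', s[7]='e', s[8]='b'
Result: 'b'


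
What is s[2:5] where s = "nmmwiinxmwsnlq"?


Input string: 'nmmwiinxmwsnlq'
Operation: slice [2:5]
Extract characters: s[2]='m', s[3]='w', s[4]='i'
Result: mwi


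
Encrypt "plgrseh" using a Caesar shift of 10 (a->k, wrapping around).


Input: 'plgrseh', shift = 10
Operation: for each letter, (position + 10) mod 26
Mapping: 'p'(15+10=25)->'z', 'l'(11+10=21)->'v', 'g'(6+10=16)->'q', 'r'(17+10=27, 27 mod 26=1)->'b', 's'(18+10=28, 28 mod 26=2)->'c', 'e'(4+10=14)->'o', 'h'(7+10=17)->'r'
Result: zvqbcor


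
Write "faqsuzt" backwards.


Input string: 'faqsuzt'
Operation: reverse character order
Original order: 'f' -> 'a' -> 'q' -> 's' -> 'u' -> 'z' -> 't'
Reversed order: 't' -> 'z' -> 'u' -> 's' -> 'q' -> 'a' -> 'f'
Result: tzusqaf


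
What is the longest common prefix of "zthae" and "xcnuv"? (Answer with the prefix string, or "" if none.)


String 1: 'zthae'
String 2: 'xcnuv'
Compare position by position:
pos 0: 'z' vs 'x' differ -> stop
Longest common prefix: "" (length 0)


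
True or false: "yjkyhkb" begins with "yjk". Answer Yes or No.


Input string: 'yjkyhkb'
Prefix to check: 'yjk'
First 3 characters of input: 'yjk'
Match: True
Result: Yes


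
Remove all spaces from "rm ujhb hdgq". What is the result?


Input string: 'rm ujhb hdgq'
Operation: remove all spaces
Words: 'rm', 'ujhb', 'hdgq'
Join without spaces: rmujhbhdgq


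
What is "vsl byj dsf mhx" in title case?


Input string: 'vsl byj dsf mhx'
Operation: capitalize first letter of each word
Word transformations: 'vsl'->'Vsl', 'byj'->'Byj', 'dsf'->'Dsf', 'mhx'->'Mhx'
Result: Vsl Byj Dsf Mhx


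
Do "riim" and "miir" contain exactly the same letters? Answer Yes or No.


String 1: 'riim' -> sorted: 'iimr'
String 2: 'miir' -> sorted: 'iimr'
Compare sorted forms: 'iimr' == 'iimr'
Anagram: Yes


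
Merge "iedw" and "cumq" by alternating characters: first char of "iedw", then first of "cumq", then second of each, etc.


String 1: 'iedw'
String 2: 'cumq'
Operation: alternate characters
Pairs: 'i'+'c', 'e'+'u', 'd'+'m', 'w'+'q'
Result: iceudmwq


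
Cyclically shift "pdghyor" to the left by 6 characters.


Input: 'pdghyor', shift = 6
Operation: split at index 6 and swap parts
Front part s[0:6] = 'pdghyo'
Back part s[6:] = 'r'
Rotated = back + front = 'r' + 'pdghyo'
Result: rpdghyo


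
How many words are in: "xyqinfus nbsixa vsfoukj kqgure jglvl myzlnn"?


Input string: 'xyqinfus nbsixa vsfoukj kqgure jglvl myzlnn'
Operation: split by spaces
Words found: 'xyqinfus', 'nbsixa', 'vsfoukj', 'kqgure', 'jglvl', 'myzlnn'
Word count: 6


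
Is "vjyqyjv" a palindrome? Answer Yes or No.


Input string: 'vjyqyjv'
Reversed: 'vjyqyjv'
Compare pairs: s[0]='v' vs s[6]='v' (match), s[1]='j' vs s[5]='j' (match), s[2]='y' vs s[4]='y' (match)
Palindrome: Yes


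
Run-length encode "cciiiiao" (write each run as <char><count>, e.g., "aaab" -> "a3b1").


Input: 'cciiiiao'
Operation: identify consecutive runs
Runs: 'cc' -> c2, 'iiii' -> i4, 'a' -> a1, 'o' -> o1
Encoded: c2i4a1o1


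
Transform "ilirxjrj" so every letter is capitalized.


Input string: 'ilirxjrj'
Operation: convert each letter to uppercase
Mapping: 'i'->'I', 'l'->'L', 'i'->'I', 'r'->'R', 'x'->'X', 'j'->'J', 'r'->'R', 'j'->'J'
Result: ILIRXJRJ


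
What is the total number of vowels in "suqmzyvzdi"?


Input string: 'suqmzyvzdi'
Operation: count vowels (a, e, i, o, u)
Scan: s[0]='s', s[1]='u' (vowel), s[2]='q', s[3]='m', s[4]='z', s[5]='y', s[6]='v', s[7]='z', s[8]='d', s[9]='i' (vowel)
Vowels found: 2
Result: 2


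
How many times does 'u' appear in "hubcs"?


Input string: 'hubcs'
Target character: 'u'
Scan each position: s[1]='u'
Matches found at indices: 1
Total: 1


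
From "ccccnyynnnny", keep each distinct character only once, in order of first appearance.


Input: 'ccccnyynnnny'
Operation: keep first occurrence of each character
Scan: s[0]='c' new -> keep; s[1]='c' seen -> skip; s[2]='c' seen -> skip; s[3]='c' seen -> skip; s[4]='n' new -> keep; s[5]='y' new -> keep; s[6]='y' seen -> skip; s[7]='n' seen -> skip; s[8]='n' seen -> skip; s[9]='n' seen -> skip; s[10]='n' seen -> skip; s[11]='y' seen -> skip
Result: cny


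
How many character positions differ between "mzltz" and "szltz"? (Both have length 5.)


String 1: 'mzltz'
String 2: 'szltz'
Compare each position: pos 0: 'm'!='s', pos 1: 'z'=='z', pos 2: 'l'=='l', pos 3: 't'=='t', pos 4: 'z'=='z'
Differing positions: 1
Hamming distance: 1


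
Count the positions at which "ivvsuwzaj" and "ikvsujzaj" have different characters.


String 1: 'ivvsuwzaj'
String 2: 'ikvsujzaj'
Compare each position: pos 0: 'i'=='i', pos 1: 'v'!='k', pos 2: 'v'=='v', pos 3: 's'=='s', pos 4: 'u'=='u', pos 5: 'w'!='j', pos 6: 'z'=='z', pos 7: 'a'=='a', pos 8: 'j'=='j'
Differing positions: 2
Hamming distance: 2
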